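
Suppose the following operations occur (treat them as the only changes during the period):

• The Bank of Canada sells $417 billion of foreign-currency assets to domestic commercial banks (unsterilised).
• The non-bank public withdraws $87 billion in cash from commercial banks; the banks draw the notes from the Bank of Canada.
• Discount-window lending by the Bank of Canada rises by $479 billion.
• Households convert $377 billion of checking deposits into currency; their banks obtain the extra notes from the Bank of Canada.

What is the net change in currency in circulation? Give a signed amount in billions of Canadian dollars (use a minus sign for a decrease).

+$464 billion

FX sale $417 billion: no currency enters or leaves circulation → 0.
Currency withdrawal $87 billion: notes leave the central bank → +$87B.
Discount-window loan $479 billion: no currency enters or leaves circulation → 0.
Currency withdrawal $377 billion: notes leave the central bank → +$377B.
Net: 0 + 87 + 0 + 377 = +$464 billion.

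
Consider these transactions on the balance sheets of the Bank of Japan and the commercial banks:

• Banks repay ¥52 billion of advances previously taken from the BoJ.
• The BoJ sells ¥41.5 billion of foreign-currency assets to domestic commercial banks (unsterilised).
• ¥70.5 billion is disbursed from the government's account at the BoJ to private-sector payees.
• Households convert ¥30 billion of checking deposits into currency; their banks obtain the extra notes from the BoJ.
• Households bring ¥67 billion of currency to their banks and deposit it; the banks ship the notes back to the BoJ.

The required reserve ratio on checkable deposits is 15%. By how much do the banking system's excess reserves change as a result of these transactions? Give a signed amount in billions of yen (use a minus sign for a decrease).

-¥2.125 billion

Discount-window repayment ¥52 billion: reserves −¥52B, deposits 0.
FX sale ¥41.5 billion: reserves −¥41.5B, deposits 0.
Government spending ¥70.5 billion: reserves +¥70.5B, deposits +¥70.5B.
Currency withdrawal ¥30 billion: reserves −¥30B, deposits −¥30B.
Currency deposit ¥67 billion: reserves +¥67B, deposits +¥67B.
Totals: Δreserves = +¥14B, Δdeposits = +¥107.5B.
Δrequired reserves = 15% × +¥107.5B = +¥16.125B.
Δexcess reserves = Δreserves − Δrequired = +¥14B − (+¥16.125B) = -¥2.125 billion.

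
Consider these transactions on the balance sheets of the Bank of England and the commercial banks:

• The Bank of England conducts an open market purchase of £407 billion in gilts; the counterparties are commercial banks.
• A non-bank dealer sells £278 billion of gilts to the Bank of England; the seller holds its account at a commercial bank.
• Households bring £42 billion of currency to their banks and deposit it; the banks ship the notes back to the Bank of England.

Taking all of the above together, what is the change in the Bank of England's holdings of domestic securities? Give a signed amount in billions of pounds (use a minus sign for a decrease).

+£685 billion

Bank of England balance sheet:
  Assets:      Securities +£685B
  Liabilities: Bank reserves +£727B, Currency in circulation −£42B
So the change in the Bank of England's holdings of domestic securities is +£685 billion.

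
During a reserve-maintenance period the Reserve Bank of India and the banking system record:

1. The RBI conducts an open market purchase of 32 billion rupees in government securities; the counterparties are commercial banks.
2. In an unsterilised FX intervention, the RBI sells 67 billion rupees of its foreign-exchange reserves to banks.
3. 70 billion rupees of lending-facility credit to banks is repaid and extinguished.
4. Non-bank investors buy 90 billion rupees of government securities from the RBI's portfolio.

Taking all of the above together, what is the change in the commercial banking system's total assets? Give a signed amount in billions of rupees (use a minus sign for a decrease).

RBI balance sheet:
  Assets:      Securities −58B, Loans to banks −70B, Foreign assets −67B
  Liabilities: Bank reserves −195B
Commercial banking system:
  Assets:      Reserves at CB −195B, Securities −32B, Foreign assets +67B
  Liabilities: Checkable deposits −90B, Borrowings from CB −70B
Change in total bank assets = -160 billion.

-160 billion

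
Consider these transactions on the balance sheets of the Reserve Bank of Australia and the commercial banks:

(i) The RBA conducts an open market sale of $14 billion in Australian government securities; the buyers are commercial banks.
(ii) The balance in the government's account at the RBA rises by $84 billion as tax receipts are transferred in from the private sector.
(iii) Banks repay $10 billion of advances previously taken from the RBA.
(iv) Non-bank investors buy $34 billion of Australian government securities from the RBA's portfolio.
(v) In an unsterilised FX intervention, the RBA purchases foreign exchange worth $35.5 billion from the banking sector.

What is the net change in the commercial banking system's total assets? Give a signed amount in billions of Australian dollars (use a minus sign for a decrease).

-$128 billion

RBA balance sheet:
  Assets:      Securities −$48B, Loans to banks −$10B, Foreign assets +$35.5B
  Liabilities: Bank reserves −$106.5B, Government deposits +$84B
Commercial banking system:
  Assets:      Reserves at CB −$106.5B, Securities +$14B, Foreign assets −$35.5B
  Liabilities: Checkable deposits −$118B, Borrowings from CB −$10B
Change in total bank assets = -$128 billion.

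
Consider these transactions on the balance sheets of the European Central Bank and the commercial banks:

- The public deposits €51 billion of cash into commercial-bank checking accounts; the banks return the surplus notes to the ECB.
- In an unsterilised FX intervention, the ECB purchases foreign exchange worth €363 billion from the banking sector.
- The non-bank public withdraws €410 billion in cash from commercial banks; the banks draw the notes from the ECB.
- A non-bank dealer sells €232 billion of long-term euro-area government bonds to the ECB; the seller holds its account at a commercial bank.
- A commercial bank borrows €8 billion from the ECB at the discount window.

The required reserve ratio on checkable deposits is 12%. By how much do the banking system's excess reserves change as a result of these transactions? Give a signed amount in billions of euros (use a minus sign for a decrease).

+€259.24 billion

Currency deposit €51 billion: reserves +€51B, deposits +€51B.
FX purchase €363 billion: reserves +€363B, deposits 0.
Currency withdrawal €410 billion: reserves −€410B, deposits −€410B.
Asset purchase (from non-banks) €232 billion: reserves +€232B, deposits +€232B.
Discount-window loan €8 billion: reserves +€8B, deposits 0.
Totals: Δreserves = +€244B, Δdeposits = −€127B.
Δrequired reserves = 12% × −€127B = −€15.24B.
Δexcess reserves = Δreserves − Δrequired = +€244B − (−€15.24B) = +€259.24 billion.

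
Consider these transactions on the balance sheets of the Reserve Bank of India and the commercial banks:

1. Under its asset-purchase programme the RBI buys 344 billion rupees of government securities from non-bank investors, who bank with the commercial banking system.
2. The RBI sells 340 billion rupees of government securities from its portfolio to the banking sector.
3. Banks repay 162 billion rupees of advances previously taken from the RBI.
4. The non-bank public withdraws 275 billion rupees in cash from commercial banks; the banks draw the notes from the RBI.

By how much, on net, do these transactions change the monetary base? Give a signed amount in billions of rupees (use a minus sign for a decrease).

Asset purchase (from non-banks) 344 billion rupees: RBI balance sheet expands → +344B.
OMO sale (to banks) 340 billion rupees: RBI balance sheet contracts → −340B.
Discount-window repayment 162 billion rupees: RBI balance sheet contracts → −162B.
Currency withdrawal 275 billion rupees: just a shift between currency and reserves — both are base money → 0.
Net: 344 − 340 − 162 + 0 = -158 billion.

-158 billion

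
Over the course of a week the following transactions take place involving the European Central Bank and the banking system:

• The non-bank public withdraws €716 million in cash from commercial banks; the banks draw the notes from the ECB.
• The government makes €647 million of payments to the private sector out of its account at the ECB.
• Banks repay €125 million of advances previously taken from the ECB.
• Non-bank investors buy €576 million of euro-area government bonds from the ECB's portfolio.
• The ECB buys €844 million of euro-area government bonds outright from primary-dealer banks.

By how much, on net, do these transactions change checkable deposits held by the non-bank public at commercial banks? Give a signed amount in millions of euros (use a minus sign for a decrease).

ECB balance sheet:
  Assets:      Securities +€268M, Loans to banks −€125M
  Liabilities: Bank reserves +€74M, Currency in circulation +€716M, Government deposits −€647M
Commercial banking system:
  Assets:      Reserves at CB +€74M, Securities −€844M
  Liabilities: Checkable deposits −€645M, Borrowings from CB −€125M
So the change in checkable deposits held by the non-bank public at commercial banks is -€645 million.

-€645 million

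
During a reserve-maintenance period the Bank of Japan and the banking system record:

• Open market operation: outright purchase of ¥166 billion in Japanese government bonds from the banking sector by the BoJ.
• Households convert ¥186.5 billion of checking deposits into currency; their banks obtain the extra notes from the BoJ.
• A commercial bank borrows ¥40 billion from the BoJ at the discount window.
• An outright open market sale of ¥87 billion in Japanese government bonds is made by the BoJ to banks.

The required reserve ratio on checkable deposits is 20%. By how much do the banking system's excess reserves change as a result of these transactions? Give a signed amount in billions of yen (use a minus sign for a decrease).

-¥30.2 billion

OMO purchase (from banks) ¥166 billion: reserves +¥166B, deposits 0.
Currency withdrawal ¥186.5 billion: reserves −¥186.5B, deposits −¥186.5B.
Discount-window loan ¥40 billion: reserves +¥40B, deposits 0.
OMO sale (to banks) ¥87 billion: reserves −¥87B, deposits 0.
Totals: Δreserves = −¥67.5B, Δdeposits = −¥186.5B.
Δrequired reserves = 20% × −¥186.5B = −¥37.3B.
Δexcess reserves = Δreserves − Δrequired = −¥67.5B − (−¥37.3B) = -¥30.2 billion.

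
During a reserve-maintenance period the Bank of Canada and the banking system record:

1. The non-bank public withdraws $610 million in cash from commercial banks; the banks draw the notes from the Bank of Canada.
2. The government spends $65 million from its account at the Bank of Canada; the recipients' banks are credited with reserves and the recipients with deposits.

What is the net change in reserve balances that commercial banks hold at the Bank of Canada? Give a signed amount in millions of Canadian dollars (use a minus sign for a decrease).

Currency withdrawal $610 million: banks swap reserves for currency → −$610M.
Government spending $65 million: government payments flow into bank reserve accounts → +$65M.
Net: −610 + 65 = -$545 million.

-$545 million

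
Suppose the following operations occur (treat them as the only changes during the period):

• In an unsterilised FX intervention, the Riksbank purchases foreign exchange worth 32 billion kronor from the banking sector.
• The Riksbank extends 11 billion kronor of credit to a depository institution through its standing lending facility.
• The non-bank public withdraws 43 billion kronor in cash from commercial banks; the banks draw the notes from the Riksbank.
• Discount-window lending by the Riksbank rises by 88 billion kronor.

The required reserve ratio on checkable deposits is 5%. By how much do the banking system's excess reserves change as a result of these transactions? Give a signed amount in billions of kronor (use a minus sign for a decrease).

+90.15 billion

FX purchase 32 billion kronor: reserves +32B, deposits 0.
Discount-window loan 11 billion kronor: reserves +11B, deposits 0.
Currency withdrawal 43 billion kronor: reserves −43B, deposits −43B.
Discount-window loan 88 billion kronor: reserves +88B, deposits 0.
Totals: Δreserves = +88B, Δdeposits = −43B.
Δrequired reserves = 5% × −43B = −2.15B.
Δexcess reserves = Δreserves − Δrequired = +88B − (−2.15B) = +90.15 billion.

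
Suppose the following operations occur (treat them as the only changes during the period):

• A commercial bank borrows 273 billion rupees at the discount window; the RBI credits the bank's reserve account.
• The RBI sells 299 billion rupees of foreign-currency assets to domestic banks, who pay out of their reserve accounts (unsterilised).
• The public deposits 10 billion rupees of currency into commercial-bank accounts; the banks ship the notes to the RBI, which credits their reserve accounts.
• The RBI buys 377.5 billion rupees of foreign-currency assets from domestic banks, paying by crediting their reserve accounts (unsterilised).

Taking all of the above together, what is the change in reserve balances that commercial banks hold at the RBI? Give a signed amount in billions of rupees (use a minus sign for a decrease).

+361.5 billion

Discount-window loan 273 billion rupees: the loan is credited to the bank's reserve account → +273B.
FX sale 299 billion rupees: the buying banks pay out of their reserve balances → −299B.
Currency deposit 10 billion rupees: returned notes are swapped for reserve credit → +10B.
FX purchase 377.5 billion rupees: the RBI pays by crediting reserve accounts → +377.5B.
Net: 273 − 299 + 10 + 377.5 = +361.5 billion.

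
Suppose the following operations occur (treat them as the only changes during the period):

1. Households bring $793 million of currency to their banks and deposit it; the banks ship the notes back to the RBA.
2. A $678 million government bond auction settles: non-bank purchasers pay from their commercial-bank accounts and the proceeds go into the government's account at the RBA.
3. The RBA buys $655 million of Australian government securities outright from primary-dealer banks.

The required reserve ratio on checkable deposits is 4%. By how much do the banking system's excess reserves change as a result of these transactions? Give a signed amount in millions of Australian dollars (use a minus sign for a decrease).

Currency deposit $793 million: reserves +$793M, deposits +$793M.
Government account inflow $678 million: reserves −$678M, deposits −$678M.
OMO purchase (from banks) $655 million: reserves +$655M, deposits 0.
Totals: Δreserves = +$770M, Δdeposits = +$115M.
Δrequired reserves = 4% × +$115M = +$4.6M.
Δexcess reserves = Δreserves − Δrequired = +$770M − (+$4.6M) = +$765.4 million.

+$765.4 million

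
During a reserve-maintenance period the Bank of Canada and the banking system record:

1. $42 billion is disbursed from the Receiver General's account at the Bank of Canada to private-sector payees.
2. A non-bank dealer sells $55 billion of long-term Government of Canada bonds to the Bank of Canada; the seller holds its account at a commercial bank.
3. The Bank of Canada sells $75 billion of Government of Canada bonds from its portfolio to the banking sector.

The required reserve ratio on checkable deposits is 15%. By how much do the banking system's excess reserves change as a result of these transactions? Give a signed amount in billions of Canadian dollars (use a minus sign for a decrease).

Government spending $42 billion: reserves +$42B, deposits +$42B.
Asset purchase (from non-banks) $55 billion: reserves +$55B, deposits +$55B.
OMO sale (to banks) $75 billion: reserves −$75B, deposits 0.
Totals: Δreserves = +$22B, Δdeposits = +$97B.
Δrequired reserves = 15% × +$97B = +$14.55B.
Δexcess reserves = Δreserves − Δrequired = +$22B − (+$14.55B) = +$7.45 billion.

+$7.45 billion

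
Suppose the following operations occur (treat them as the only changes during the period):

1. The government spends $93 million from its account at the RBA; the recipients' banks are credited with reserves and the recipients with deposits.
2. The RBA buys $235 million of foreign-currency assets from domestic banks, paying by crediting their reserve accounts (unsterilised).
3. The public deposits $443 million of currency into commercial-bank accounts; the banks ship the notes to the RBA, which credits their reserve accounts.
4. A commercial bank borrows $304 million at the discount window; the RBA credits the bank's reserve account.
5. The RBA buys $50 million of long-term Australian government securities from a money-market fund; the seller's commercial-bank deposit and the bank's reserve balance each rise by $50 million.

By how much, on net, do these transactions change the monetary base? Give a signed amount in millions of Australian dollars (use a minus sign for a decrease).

+$682 million

RBA balance sheet:
  Assets:      Securities +$50M, Loans to banks +$304M, Foreign assets +$235M
  Liabilities: Bank reserves +$1125M, Currency in circulation −$443M, Government deposits −$93M
Commercial banking system:
  Assets:      Reserves at CB +$1125M, Foreign assets −$235M
  Liabilities: Checkable deposits +$586M, Borrowings from CB +$304M
Monetary base = currency + reserves: −$443M + (+$1125M) = +$682 million.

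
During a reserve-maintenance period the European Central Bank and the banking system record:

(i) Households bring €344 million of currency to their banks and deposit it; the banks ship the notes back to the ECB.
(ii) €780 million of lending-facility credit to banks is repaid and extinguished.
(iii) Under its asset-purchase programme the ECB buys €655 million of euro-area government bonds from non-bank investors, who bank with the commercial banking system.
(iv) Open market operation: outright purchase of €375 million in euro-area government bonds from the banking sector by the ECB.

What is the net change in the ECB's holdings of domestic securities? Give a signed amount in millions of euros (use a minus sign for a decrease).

+€1030 million

ECB balance sheet:
  Assets:      Securities +€1030M, Loans to banks −€780M
  Liabilities: Bank reserves +€594M, Currency in circulation −€344M
So the change in the ECB's holdings of domestic securities is +€1030 million.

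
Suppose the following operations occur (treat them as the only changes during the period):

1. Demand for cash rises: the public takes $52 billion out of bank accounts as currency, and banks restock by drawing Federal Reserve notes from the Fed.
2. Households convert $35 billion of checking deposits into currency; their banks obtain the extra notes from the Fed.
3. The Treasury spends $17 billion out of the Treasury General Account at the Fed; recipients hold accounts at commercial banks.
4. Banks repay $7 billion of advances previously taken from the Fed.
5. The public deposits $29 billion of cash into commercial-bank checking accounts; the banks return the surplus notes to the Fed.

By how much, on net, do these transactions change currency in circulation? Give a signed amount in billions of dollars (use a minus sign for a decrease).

Currency withdrawal $52 billion: notes leave the central bank → +$52B.
Currency withdrawal $35 billion: notes leave the central bank → +$35B.
Government spending $17 billion: no currency enters or leaves circulation → 0.
Discount-window repayment $7 billion: no currency enters or leaves circulation → 0.
Currency deposit $29 billion: notes return to the central bank → −$29B.
Net: 52 + 35 + 0 + 0 − 29 = +$58 billion.

+$58 billion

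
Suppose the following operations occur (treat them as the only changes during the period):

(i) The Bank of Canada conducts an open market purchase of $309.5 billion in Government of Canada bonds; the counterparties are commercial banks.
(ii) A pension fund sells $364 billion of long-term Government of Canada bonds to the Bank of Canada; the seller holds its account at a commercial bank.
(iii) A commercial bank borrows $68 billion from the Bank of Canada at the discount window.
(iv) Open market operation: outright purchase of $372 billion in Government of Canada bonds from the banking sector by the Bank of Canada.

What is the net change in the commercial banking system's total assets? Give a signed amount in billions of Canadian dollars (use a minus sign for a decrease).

OMO purchase (from banks) $309.5 billion: just an asset swap on bank balance sheets → 0.
Asset purchase (from non-banks) $364 billion: bank balance sheets expand → +$364B.
Discount-window loan $68 billion: bank balance sheets expand → +$68B.
OMO purchase (from banks) $372 billion: just an asset swap on bank balance sheets → 0.
Net: 0 + 364 + 68 + 0 = +$432 billion.

+$432 billion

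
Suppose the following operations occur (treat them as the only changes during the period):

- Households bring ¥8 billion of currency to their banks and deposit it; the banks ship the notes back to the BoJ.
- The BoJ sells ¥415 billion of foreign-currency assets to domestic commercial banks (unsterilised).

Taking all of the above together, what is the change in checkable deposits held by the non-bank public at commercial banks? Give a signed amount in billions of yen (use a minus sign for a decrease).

Currency deposit ¥8 billion: non-bank counterparties' bank balances rise → +¥8B.
FX sale ¥415 billion: the counterparty is a bank, so public deposits are unchanged → 0.
Net: 8 + 0 = +¥8 billion.

+¥8 billion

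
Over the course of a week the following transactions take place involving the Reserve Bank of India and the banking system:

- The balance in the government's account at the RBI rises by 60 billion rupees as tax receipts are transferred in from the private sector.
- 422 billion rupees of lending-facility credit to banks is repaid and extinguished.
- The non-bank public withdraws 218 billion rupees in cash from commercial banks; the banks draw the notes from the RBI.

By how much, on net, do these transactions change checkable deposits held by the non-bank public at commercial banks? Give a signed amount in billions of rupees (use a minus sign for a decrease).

-278 billion

Government account inflow 60 billion rupees: non-bank counterparties' bank balances fall → −60B.
Discount-window repayment 422 billion rupees: the counterparty is a bank, so public deposits are unchanged → 0.
Currency withdrawal 218 billion rupees: non-bank counterparties' bank balances fall → −218B.
Net: −60 + 0 − 218 = -278 billion.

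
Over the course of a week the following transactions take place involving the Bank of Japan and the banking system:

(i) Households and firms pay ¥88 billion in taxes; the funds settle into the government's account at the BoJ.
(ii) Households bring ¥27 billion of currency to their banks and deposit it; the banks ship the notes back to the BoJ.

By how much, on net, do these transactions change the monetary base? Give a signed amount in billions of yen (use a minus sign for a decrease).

Government account inflow ¥88 billion: reserves shift to a non-base liability → −¥88B.
Currency deposit ¥27 billion: just a shift between currency and reserves — both are base money → 0.
Net: −88 + 0 = -¥88 billion.

-¥88 billion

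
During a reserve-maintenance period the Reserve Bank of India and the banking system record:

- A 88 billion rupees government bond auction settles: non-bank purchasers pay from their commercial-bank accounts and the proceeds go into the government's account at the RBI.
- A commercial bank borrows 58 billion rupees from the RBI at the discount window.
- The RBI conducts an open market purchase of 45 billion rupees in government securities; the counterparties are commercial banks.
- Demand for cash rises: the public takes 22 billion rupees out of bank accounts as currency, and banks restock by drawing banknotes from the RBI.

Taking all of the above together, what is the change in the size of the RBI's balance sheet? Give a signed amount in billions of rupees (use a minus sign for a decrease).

Government account inflow 88 billion rupees: only the composition of liabilities changes → 0.
Discount-window loan 58 billion rupees: an RBI asset is acquired → +58B.
OMO purchase (from banks) 45 billion rupees: an RBI asset is acquired → +45B.
Currency withdrawal 22 billion rupees: only the composition of liabilities changes → 0.
Net: 0 + 58 + 45 + 0 = +103 billion.

+103 billion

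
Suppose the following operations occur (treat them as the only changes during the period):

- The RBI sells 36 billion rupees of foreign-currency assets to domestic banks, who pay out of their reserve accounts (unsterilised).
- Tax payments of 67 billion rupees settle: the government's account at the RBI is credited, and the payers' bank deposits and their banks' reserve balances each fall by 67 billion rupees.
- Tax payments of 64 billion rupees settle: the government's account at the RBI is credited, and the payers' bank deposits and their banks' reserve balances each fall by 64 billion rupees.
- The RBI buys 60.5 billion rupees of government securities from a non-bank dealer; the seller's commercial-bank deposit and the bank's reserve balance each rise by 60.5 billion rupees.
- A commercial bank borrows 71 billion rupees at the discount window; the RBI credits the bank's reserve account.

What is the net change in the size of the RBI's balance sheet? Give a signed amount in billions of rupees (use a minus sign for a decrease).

+95.5 billion

FX sale 36 billion rupees: an RBI asset is shed → −36B.
Government account inflow 67 billion rupees: only the composition of liabilities changes → 0.
Government account inflow 64 billion rupees: only the composition of liabilities changes → 0.
Asset purchase (from non-banks) 60.5 billion rupees: an RBI asset is acquired → +60.5B.
Discount-window loan 71 billion rupees: an RBI asset is acquired → +71B.
Net: −36 + 0 + 0 + 60.5 + 71 = +95.5 billion.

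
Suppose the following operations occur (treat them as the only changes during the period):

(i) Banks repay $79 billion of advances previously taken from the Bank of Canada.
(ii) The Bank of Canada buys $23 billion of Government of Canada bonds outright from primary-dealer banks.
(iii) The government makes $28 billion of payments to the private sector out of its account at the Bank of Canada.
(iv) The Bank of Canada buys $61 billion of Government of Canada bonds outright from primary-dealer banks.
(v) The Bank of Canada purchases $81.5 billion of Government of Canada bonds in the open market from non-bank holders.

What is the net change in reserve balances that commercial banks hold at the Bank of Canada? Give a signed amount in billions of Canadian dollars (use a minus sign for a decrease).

Bank of Canada balance sheet:
  Assets:      Securities +$165.5B, Loans to banks −$79B
  Liabilities: Bank reserves +$114.5B, Government deposits −$28B
So the change in reserve balances that commercial banks hold at the Bank of Canada is +$114.5 billion.

+$114.5 billion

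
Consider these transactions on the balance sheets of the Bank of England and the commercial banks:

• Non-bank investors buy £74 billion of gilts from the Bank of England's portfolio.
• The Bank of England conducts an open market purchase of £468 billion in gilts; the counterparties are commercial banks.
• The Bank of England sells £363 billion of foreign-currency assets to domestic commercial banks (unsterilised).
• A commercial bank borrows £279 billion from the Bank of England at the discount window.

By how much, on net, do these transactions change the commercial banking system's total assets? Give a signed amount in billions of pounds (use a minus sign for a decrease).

+£205 billion

Bank of England balance sheet:
  Assets:      Securities +£394B, Loans to banks +£279B, Foreign assets −£363B
  Liabilities: Bank reserves +£310B
Commercial banking system:
  Assets:      Reserves at CB +£310B, Securities −£468B, Foreign assets +£363B
  Liabilities: Checkable deposits −£74B, Borrowings from CB +£279B
Change in total bank assets = +£205 billion.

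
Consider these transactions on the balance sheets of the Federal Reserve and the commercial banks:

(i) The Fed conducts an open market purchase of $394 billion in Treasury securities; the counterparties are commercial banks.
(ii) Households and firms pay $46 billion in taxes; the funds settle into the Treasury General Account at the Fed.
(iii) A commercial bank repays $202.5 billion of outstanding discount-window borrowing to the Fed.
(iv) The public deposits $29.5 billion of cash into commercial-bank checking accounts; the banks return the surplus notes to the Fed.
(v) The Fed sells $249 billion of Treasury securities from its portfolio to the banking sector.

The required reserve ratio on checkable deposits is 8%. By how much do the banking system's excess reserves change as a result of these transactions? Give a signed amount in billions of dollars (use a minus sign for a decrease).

-$72.68 billion

OMO purchase (from banks) $394 billion: reserves +$394B, deposits 0.
Government account inflow $46 billion: reserves −$46B, deposits −$46B.
Discount-window repayment $202.5 billion: reserves −$202.5B, deposits 0.
Currency deposit $29.5 billion: reserves +$29.5B, deposits +$29.5B.
OMO sale (to banks) $249 billion: reserves −$249B, deposits 0.
Totals: Δreserves = −$74B, Δdeposits = −$16.5B.
Δrequired reserves = 8% × −$16.5B = −$1.32B.
Δexcess reserves = Δreserves − Δrequired = −$74B − (−$1.32B) = -$72.68 billion.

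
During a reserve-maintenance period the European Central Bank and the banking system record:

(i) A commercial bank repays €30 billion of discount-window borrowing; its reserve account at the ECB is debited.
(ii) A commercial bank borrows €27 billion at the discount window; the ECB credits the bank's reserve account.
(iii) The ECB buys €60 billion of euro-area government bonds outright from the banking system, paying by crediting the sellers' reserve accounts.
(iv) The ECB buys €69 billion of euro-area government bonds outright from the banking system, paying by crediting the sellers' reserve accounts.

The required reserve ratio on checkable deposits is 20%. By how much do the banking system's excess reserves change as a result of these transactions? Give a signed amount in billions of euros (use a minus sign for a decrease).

+€126 billion

Discount-window repayment €30 billion: reserves −€30B, deposits 0.
Discount-window loan €27 billion: reserves +€27B, deposits 0.
OMO purchase (from banks) €60 billion: reserves +€60B, deposits 0.
OMO purchase (from banks) €69 billion: reserves +€69B, deposits 0.
Totals: Δreserves = +€126B, Δdeposits = 0.
Δrequired reserves = 20% × 0 = 0.
Δexcess reserves = Δreserves − Δrequired = +€126B − (0) = +€126 billion.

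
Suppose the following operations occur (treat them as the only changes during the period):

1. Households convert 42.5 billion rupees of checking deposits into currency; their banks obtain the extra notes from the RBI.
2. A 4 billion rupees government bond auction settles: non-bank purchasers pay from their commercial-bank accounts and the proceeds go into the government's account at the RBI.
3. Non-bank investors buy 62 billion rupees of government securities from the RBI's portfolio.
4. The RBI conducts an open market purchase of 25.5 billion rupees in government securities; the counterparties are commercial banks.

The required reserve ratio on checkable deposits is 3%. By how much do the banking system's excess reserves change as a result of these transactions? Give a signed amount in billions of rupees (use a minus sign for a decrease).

-79.745 billion

Currency withdrawal 42.5 billion rupees: reserves −42.5B, deposits −42.5B.
Government account inflow 4 billion rupees: reserves −4B, deposits −4B.
Asset sale (to non-banks) 62 billion rupees: reserves −62B, deposits −62B.
OMO purchase (from banks) 25.5 billion rupees: reserves +25.5B, deposits 0.
Totals: Δreserves = −83B, Δdeposits = −108.5B.
Δrequired reserves = 3% × −108.5B = −3.255B.
Δexcess reserves = Δreserves − Δrequired = −83B − (−3.255B) = -79.745 billion.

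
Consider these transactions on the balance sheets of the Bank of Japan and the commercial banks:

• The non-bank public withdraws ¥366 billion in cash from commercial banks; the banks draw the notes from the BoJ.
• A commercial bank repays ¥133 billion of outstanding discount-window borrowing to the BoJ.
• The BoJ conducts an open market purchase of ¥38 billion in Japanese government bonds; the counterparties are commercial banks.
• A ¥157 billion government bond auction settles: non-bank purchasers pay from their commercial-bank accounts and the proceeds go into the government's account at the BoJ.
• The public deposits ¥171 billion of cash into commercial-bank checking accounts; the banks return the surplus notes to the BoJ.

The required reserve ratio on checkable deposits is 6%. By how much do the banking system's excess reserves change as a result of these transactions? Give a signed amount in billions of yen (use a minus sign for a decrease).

-¥425.88 billion

Currency withdrawal ¥366 billion: reserves −¥366B, deposits −¥366B.
Discount-window repayment ¥133 billion: reserves −¥133B, deposits 0.
OMO purchase (from banks) ¥38 billion: reserves +¥38B, deposits 0.
Government account inflow ¥157 billion: reserves −¥157B, deposits −¥157B.
Currency deposit ¥171 billion: reserves +¥171B, deposits +¥171B.
Totals: Δreserves = −¥447B, Δdeposits = −¥352B.
Δrequired reserves = 6% × −¥352B = −¥21.12B.
Δexcess reserves = Δreserves − Δrequired = −¥447B − (−¥21.12B) = -¥425.88 billion.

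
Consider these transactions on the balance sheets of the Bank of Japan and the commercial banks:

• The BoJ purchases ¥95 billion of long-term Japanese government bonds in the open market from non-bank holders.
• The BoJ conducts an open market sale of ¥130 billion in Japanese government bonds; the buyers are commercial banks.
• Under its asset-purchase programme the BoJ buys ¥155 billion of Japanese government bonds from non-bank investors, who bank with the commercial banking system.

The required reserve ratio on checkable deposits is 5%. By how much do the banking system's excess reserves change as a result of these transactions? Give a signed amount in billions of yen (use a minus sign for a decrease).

+¥107.5 billion

Asset purchase (from non-banks) ¥95 billion: reserves +¥95B, deposits +¥95B.
OMO sale (to banks) ¥130 billion: reserves −¥130B, deposits 0.
Asset purchase (from non-banks) ¥155 billion: reserves +¥155B, deposits +¥155B.
Totals: Δreserves = +¥120B, Δdeposits = +¥250B.
Δrequired reserves = 5% × +¥250B = +¥12.5B.
Δexcess reserves = Δreserves − Δrequired = +¥120B − (+¥12.5B) = +¥107.5 billion.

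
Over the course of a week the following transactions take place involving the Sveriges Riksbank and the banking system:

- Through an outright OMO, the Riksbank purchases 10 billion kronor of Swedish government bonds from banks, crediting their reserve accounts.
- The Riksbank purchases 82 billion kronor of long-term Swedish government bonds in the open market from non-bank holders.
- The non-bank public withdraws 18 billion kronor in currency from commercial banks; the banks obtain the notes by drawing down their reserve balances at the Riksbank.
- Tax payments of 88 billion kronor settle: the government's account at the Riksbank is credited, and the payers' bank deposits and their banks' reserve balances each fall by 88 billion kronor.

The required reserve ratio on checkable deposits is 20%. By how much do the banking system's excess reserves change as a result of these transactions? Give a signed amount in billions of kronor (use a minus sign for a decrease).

-9.2 billion

OMO purchase (from banks) 10 billion kronor: reserves +10B, deposits 0.
Asset purchase (from non-banks) 82 billion kronor: reserves +82B, deposits +82B.
Currency withdrawal 18 billion kronor: reserves −18B, deposits −18B.
Government account inflow 88 billion kronor: reserves −88B, deposits −88B.
Totals: Δreserves = −14B, Δdeposits = −24B.
Δrequired reserves = 20% × −24B = −4.8B.
Δexcess reserves = Δreserves − Δrequired = −14B − (−4.8B) = -9.2 billion.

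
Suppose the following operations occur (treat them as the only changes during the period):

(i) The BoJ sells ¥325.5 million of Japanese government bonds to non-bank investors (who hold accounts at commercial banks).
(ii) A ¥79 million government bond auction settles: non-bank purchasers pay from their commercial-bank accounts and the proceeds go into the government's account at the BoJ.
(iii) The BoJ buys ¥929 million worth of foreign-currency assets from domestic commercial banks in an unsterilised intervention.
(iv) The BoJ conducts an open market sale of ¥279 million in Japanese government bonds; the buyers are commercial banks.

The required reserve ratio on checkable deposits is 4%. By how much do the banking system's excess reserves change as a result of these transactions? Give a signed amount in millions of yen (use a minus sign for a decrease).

+¥261.68 million

Asset sale (to non-banks) ¥325.5 million: reserves −¥325.5M, deposits −¥325.5M.
Government account inflow ¥79 million: reserves −¥79M, deposits −¥79M.
FX purchase ¥929 million: reserves +¥929M, deposits 0.
OMO sale (to banks) ¥279 million: reserves −¥279M, deposits 0.
Totals: Δreserves = +¥245.5M, Δdeposits = −¥404.5M.
Δrequired reserves = 4% × −¥404.5M = −¥16.18M.
Δexcess reserves = Δreserves − Δrequired = +¥245.5M − (−¥16.18M) = +¥261.68 million.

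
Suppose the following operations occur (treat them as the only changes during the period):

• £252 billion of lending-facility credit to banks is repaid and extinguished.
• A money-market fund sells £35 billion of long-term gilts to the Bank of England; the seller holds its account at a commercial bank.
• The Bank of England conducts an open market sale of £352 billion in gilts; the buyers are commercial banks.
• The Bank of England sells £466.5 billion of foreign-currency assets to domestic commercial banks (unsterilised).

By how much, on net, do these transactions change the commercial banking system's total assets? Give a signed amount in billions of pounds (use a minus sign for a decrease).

Bank of England balance sheet:
  Assets:      Securities −£317B, Loans to banks −£252B, Foreign assets −£466.5B
  Liabilities: Bank reserves −£1035.5B
Commercial banking system:
  Assets:      Reserves at CB −£1035.5B, Securities +£352B, Foreign assets +£466.5B
  Liabilities: Checkable deposits +£35B, Borrowings from CB −£252B
Change in total bank assets = -£217 billion.

-£217 billion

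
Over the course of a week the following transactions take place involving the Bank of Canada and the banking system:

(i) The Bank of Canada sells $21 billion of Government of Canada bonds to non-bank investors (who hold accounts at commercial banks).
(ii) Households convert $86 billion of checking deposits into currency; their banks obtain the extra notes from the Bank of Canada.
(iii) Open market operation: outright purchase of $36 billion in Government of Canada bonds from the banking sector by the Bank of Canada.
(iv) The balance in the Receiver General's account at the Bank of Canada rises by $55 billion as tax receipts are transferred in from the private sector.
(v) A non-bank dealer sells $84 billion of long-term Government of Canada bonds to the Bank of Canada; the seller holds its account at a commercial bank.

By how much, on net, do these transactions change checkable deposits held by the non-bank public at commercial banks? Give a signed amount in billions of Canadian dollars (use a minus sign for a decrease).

Bank of Canada balance sheet:
  Assets:      Securities +$99B
  Liabilities: Bank reserves −$42B, Currency in circulation +$86B, Government deposits +$55B
Commercial banking system:
  Assets:      Reserves at CB −$42B, Securities −$36B
  Liabilities: Checkable deposits −$78B
So the change in checkable deposits held by the non-bank public at commercial banks is -$78 billion.

-$78 billion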